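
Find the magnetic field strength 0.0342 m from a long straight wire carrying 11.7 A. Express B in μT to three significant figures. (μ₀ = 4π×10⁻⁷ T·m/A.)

B ≈ 68.4 μT

For an infinitely long straight wire, B = μ₀I/(2πd).
B = (4π×10⁻⁷ × 11.7) / (2π × 0.0342) = 6.84×10⁻⁵ T.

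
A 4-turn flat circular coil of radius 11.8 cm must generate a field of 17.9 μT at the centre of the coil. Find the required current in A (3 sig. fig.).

For an N-turn coil, B = Nμ₀I/(2R) with R = 0.118 m, so I = 2RB/(Nμ₀) = 2 × 0.118 × 1.79×10⁻⁵ / (4 × 4π×10⁻⁷) = 0.840 A.

I ≈ 0.840 A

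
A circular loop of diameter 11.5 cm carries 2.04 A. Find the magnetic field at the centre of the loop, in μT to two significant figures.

B ≈ 22 μT

At the centre of a circular loop the Biot–Savart law gives B = μ₀I/(2R) (so R = 0.0575 m).
B = (4π×10⁻⁷ × 2.04) / (2 × 0.0575) = 2.23×10⁻⁵ T.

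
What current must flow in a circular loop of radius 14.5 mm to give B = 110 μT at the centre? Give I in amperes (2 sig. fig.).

At the centre of a circular loop B = μ₀I/(2R), so I = 2RB/μ₀.
With R = 0.0145 m, I = 2 × 0.0145 × 1.10×10⁻⁴ / (4π×10⁻⁷) = 2.54 A.

I ≈ 2.5 A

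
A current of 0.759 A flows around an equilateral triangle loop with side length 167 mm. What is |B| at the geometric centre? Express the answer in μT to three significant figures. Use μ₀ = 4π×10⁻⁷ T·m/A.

B ≈ 8.18 μT

Each side is a finite straight segment at perpendicular distance d = a/(2 tan(π/3)) = 0.04821 m from the centre, with end-angles ±π/3.
One side contributes B₁ = (μ₀I/4πd)·2 sin(π/3) = 2.73×10⁻⁶ T.
All 3 sides add in the same direction: B = 3 × 2.73×10⁻⁶ = 8.18×10⁻⁶ T.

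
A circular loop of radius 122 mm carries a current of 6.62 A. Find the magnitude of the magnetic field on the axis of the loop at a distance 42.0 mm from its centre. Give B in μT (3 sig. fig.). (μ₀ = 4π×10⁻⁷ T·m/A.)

B ≈ 28.8 μT

On the axis of a circular loop, B = μ₀IR² / [2(R²+z²)^(3/2)].
R² + z² = (0.122)² + (0.042)² = 0.01665 m², and (R²+z²)^(3/2) = 2.15×10⁻³ m³.
B = (4π×10⁻⁷ × 6.62 × 0.01488) / (2 × 2.15×10⁻³) = 2.88×10⁻⁵ T.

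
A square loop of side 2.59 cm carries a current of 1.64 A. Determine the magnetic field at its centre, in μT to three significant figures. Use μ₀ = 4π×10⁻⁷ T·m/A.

Each side is a finite straight segment at perpendicular distance d = a/(2 tan(π/4)) = 0.01295 m from the centre, with end-angles ±π/4.
One side contributes B₁ = (μ₀I/4πd)·2 sin(π/4) = 1.79×10⁻⁵ T.
All 4 sides add in the same direction: B = 4 × 1.79×10⁻⁵ = 7.16×10⁻⁵ T.

B ≈ 71.6 μT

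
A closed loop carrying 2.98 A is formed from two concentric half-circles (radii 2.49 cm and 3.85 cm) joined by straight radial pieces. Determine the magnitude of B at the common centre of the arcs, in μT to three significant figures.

The radial connectors point toward the centre, so dl × r̂ = 0 and they contribute nothing.
Each semicircle gives μ₀I/(4R): inner arc 3.76×10⁻⁵ T, outer arc 2.43×10⁻⁵ T.
The two arcs carry current in opposite angular senses, so their fields oppose: B = |3.76×10⁻⁵ − 2.43×10⁻⁵| = 1.33×10⁻⁵ T.

B ≈ 13.3 μT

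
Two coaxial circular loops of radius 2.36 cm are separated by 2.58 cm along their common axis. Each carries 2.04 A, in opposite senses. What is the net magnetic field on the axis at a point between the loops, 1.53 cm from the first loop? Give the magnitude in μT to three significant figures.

B ≈ 9.34 μT

Each loop contributes B = μ₀IR²/[2(R²+z²)^(3/2)] on the axis, with z measured from that loop.
Loop 1 (z = 0.0153 m): B₁ = 3.21×10⁻⁵ T. Loop 2 (z = 0.0105 m): B₂ = 4.14×10⁻⁵ T.
The fields oppose: B = |B₁ − B₂| = 9.34×10⁻⁶ T.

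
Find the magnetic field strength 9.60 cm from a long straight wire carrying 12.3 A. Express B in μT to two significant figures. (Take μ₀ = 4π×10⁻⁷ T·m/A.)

For an infinitely long straight wire, B = μ₀I/(2πd).
B = (4π×10⁻⁷ × 12.3) / (2π × 0.096) = 2.56×10⁻⁵ T.

B ≈ 26 μT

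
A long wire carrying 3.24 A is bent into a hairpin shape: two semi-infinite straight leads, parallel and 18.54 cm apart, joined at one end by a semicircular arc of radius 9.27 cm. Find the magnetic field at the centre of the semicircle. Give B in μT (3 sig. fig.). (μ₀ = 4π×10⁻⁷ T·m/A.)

The semicircular arc contributes B_arc = μ₀I·π/(4πR) = μ₀I/(4R) = 1.10×10⁻⁵ T.
Each semi-infinite lead is at perpendicular distance R = 0.0927 m from the centre, with the perpendicular foot at its near end, so it contributes μ₀I/(4πR); both point the same way, together 6.99×10⁻⁶ T.
Arc and leads all point the same direction: B = 1.10×10⁻⁵ + 6.99×10⁻⁶ = 1.80×10⁻⁵ T.

B ≈ 18.0 μT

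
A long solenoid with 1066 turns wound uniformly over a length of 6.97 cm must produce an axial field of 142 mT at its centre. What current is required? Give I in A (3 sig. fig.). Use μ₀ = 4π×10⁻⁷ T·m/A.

Inside a long solenoid B = μ₀nI with n = 1.529×10⁴ m⁻¹, so I = B/(μ₀n).
I = 0.142 / (4π×10⁻⁷ × 1.529×10⁴) = 7.39 A.

I ≈ 7.39 A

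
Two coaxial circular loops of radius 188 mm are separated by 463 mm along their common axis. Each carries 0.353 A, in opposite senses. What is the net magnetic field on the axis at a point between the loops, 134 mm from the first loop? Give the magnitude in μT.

B ≈ 0.493 μT

Each loop contributes B = μ₀IR²/[2(R²+z²)^(3/2)] on the axis, with z measured from that loop.
Loop 1 (z = 0.134 m): B₁ = 6.37×10⁻⁷ T. Loop 2 (z = 0.329 m): B₂ = 1.44×10⁻⁷ T.
The fields oppose: B = |B₁ − B₂| = 4.93×10⁻⁷ T.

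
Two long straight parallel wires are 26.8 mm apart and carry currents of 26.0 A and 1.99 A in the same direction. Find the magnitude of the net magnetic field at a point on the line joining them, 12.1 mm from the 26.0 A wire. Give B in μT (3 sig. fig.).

B ≈ 403 μT

Each long wire gives B = μ₀I/(2πd). Distances are d₁ = 0.0121 m and d₂ = 0.0147 m.
B₁ = 4.30×10⁻⁴ T, B₂ = 2.71×10⁻⁵ T.
Between parallel currents the two contributions point in opposite directions, so they subtract. B = |B₁ − B₂| = |4.30×10⁻⁴ − 2.71×10⁻⁵| = 4.03×10⁻⁴ T.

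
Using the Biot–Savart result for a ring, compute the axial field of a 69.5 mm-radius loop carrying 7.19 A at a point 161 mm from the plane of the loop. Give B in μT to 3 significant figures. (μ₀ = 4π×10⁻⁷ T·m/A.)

On the axis of a circular loop, B = μ₀IR² / [2(R²+z²)^(3/2)].
R² + z² = (0.0695)² + (0.161)² = 0.03075 m², and (R²+z²)^(3/2) = 5.39×10⁻³ m³.
B = (4π×10⁻⁷ × 7.19 × 0.00483) / (2 × 5.39×10⁻³) = 4.05×10⁻⁶ T.

B ≈ 4.05 μT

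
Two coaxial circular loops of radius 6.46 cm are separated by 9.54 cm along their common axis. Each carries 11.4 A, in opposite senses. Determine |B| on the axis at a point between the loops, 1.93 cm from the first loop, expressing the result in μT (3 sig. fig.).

Each loop contributes B = μ₀IR²/[2(R²+z²)^(3/2)] on the axis, with z measured from that loop.
Loop 1 (z = 0.0193 m): B₁ = 9.75×10⁻⁵ T. Loop 2 (z = 0.0761 m): B₂ = 3.01×10⁻⁵ T.
The fields oppose: B = |B₁ − B₂| = 6.75×10⁻⁵ T.

B ≈ 67.5 μT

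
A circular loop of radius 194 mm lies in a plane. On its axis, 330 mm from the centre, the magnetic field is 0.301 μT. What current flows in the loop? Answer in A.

On the axis of a loop, B = μ₀IR²/[2(R²+z²)^(3/2)], so I = 2B(R²+z²)^(3/2)/(μ₀R²).
R² + z² = 0.03764 + 0.1089 = 0.1465 m²; raised to 3/2 gives 5.61×10⁻² m³.
I = 2 × 3.01×10⁻⁷ × 5.61×10⁻² / (1.26×10⁻⁶ × 0.03764) = 0.714 A.

I ≈ 0.714 A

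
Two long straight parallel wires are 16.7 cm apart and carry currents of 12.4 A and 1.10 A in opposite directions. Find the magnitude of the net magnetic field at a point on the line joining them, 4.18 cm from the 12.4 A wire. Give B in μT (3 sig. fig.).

Each long wire gives B = μ₀I/(2πd). Distances are d₁ = 0.0418 m and d₂ = 0.1252 m.
B₁ = 5.93×10⁻⁵ T, B₂ = 1.76×10⁻⁶ T.
Between antiparallel currents both contributions point the same way, so they add. B = B₁ + B₂ = 5.93×10⁻⁵ + 1.76×10⁻⁶ = 6.11×10⁻⁵ T.

B ≈ 61.1 μT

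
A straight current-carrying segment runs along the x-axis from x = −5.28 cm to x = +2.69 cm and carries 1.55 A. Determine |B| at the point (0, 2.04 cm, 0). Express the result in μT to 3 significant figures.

B ≈ 13.1 μT

For a finite straight segment, B = (μ₀I/4πd)(sinθ₁ + sinθ₂), where θ₁, θ₂ are the angles from the perpendicular to each end.
The perpendicular distance is d = 0.0204 m; the end-offsets along the wire are a = 0.0528 m and b = 0.0269 m.
sinθ₁ = 0.0528/√(0.0528²+0.0204²) = 0.9328; sinθ₂ = 0.0269/√(0.0269²+0.0204²) = 0.7968.
B = (4π×10⁻⁷ × 1.55) / (4π × 0.0204) × (0.9328 + 0.7968) = 1.31×10⁻⁵ T.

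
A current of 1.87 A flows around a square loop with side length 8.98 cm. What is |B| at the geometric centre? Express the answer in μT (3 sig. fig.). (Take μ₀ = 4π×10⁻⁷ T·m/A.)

Each side is a finite straight segment at perpendicular distance d = a/(2 tan(π/4)) = 0.0449 m from the centre, with end-angles ±π/4.
One side contributes B₁ = (μ₀I/4πd)·2 sin(π/4) = 5.89×10⁻⁶ T.
All 4 sides add in the same direction: B = 4 × 5.89×10⁻⁶ = 2.36×10⁻⁵ T.

B ≈ 23.6 μT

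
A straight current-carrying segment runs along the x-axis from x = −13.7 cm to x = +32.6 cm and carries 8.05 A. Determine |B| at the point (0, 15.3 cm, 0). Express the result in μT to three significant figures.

B ≈ 8.27 μT

For a finite straight segment, B = (μ₀I/4πd)(sinθ₁ + sinθ₂), where θ₁, θ₂ are the angles from the perpendicular to each end.
The perpendicular distance is d = 0.153 m; the end-offsets along the wire are a = 0.137 m and b = 0.326 m.
sinθ₁ = 0.137/√(0.137²+0.153²) = 0.6671; sinθ₂ = 0.326/√(0.326²+0.153²) = 0.9053.
B = (4π×10⁻⁷ × 8.05) / (4π × 0.153) × (0.6671 + 0.9053) = 8.27×10⁻⁶ T.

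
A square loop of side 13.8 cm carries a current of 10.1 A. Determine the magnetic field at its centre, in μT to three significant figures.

B ≈ 82.8 μT

Each side is a finite straight segment at perpendicular distance d = a/(2 tan(π/4)) = 0.069 m from the centre, with end-angles ±π/4.
One side contributes B₁ = (μ₀I/4πd)·2 sin(π/4) = 2.07×10⁻⁵ T.
All 4 sides add in the same direction: B = 4 × 2.07×10⁻⁵ = 8.28×10⁻⁵ T.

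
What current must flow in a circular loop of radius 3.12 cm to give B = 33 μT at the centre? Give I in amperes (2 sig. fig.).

At the centre of a circular loop B = μ₀I/(2R), so I = 2RB/μ₀.
With R = 0.0312 m, I = 2 × 0.0312 × 3.30×10⁻⁵ / (4π×10⁻⁷) = 1.64 A.

I ≈ 1.6 A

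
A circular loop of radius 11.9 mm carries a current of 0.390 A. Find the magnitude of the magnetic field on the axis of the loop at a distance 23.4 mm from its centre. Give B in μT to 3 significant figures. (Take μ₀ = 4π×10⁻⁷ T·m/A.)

B ≈ 1.92 μT

On the axis of a circular loop, B = μ₀IR² / [2(R²+z²)^(3/2)].
R² + z² = (0.0119)² + (0.0234)² = 0.0006892 m², and (R²+z²)^(3/2) = 1.81×10⁻⁵ m³.
B = (4π×10⁻⁷ × 0.390 × 0.0001416) / (2 × 1.81×10⁻⁵) = 1.92×10⁻⁶ T.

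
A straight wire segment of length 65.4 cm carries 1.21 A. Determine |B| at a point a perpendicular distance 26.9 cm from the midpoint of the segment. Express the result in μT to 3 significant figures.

B ≈ 0.695 μT

For a finite straight segment, B = (μ₀I/4πd)(sinθ₁ + sinθ₂), where θ₁, θ₂ are the angles from the perpendicular to each end.
The perpendicular from the point meets the wire at its midpoint, so each end is L/2 = 0.327 m away along the wire.
sinθ₁ = 0.327/√(0.327²+0.269²) = 0.7723; sinθ₂ = 0.327/√(0.327²+0.269²) = 0.7723.
B = (4π×10⁻⁷ × 1.21) / (4π × 0.269) × (0.7723 + 0.7723) = 6.95×10⁻⁷ T.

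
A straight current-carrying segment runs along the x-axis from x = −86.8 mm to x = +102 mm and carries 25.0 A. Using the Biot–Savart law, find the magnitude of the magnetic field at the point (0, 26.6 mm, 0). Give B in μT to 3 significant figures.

B ≈ 181 μT

For a finite straight segment, B = (μ₀I/4πd)(sinθ₁ + sinθ₂), where θ₁, θ₂ are the angles from the perpendicular to each end.
The perpendicular distance is d = 0.0266 m; the end-offsets along the wire are a = 0.0868 m and b = 0.102 m.
sinθ₁ = 0.0868/√(0.0868²+0.0266²) = 0.9561; sinθ₂ = 0.102/√(0.102²+0.0266²) = 0.9676.
B = (4π×10⁻⁷ × 25.0) / (4π × 0.0266) × (0.9561 + 0.9676) = 1.81×10⁻⁴ T.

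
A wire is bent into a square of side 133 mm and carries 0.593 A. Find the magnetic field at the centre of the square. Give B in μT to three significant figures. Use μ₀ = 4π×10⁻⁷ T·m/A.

B ≈ 5.04 μT

Each side is a finite straight segment at perpendicular distance d = a/(2 tan(π/4)) = 0.0665 m from the centre, with end-angles ±π/4.
One side contributes B₁ = (μ₀I/4πd)·2 sin(π/4) = 1.26×10⁻⁶ T.
All 4 sides add in the same direction: B = 4 × 1.26×10⁻⁶ = 5.04×10⁻⁶ T.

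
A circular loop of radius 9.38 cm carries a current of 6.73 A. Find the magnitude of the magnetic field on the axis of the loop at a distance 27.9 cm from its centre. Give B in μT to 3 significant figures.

B ≈ 1.46 μT

On the axis of a circular loop, B = μ₀IR² / [2(R²+z²)^(3/2)].
R² + z² = (0.0938)² + (0.279)² = 0.08664 m², and (R²+z²)^(3/2) = 2.55×10⁻² m³.
B = (4π×10⁻⁷ × 6.73 × 0.008798) / (2 × 2.55×10⁻²) = 1.46×10⁻⁶ T.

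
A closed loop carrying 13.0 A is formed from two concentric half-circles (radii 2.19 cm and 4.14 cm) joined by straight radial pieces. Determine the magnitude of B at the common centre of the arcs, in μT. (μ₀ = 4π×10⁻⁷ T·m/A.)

The radial connectors point toward the centre, so dl × r̂ = 0 and they contribute nothing.
Each semicircle gives μ₀I/(4R): inner arc 1.86×10⁻⁴ T, outer arc 9.86×10⁻⁵ T.
The two arcs carry current in opposite angular senses, so their fields oppose: B = |1.86×10⁻⁴ − 9.86×10⁻⁵| = 8.78×10⁻⁵ T.

B ≈ 87.8 μT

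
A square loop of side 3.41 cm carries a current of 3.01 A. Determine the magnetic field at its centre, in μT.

Each side is a finite straight segment at perpendicular distance d = a/(2 tan(π/4)) = 0.01705 m from the centre, with end-angles ±π/4.
One side contributes B₁ = (μ₀I/4πd)·2 sin(π/4) = 2.50×10⁻⁵ T.
All 4 sides add in the same direction: B = 4 × 2.50×10⁻⁵ = 9.99×10⁻⁵ T.

B ≈ 99.9 μT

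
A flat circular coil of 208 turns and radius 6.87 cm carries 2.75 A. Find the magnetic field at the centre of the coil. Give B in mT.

B ≈ 5.23 mT

For an N-turn flat coil, B = Nμ₀I/(2R) with R = 0.0687 m.
B = 208 × 2.52×10⁻⁵ T = 5.23×10⁻³ T.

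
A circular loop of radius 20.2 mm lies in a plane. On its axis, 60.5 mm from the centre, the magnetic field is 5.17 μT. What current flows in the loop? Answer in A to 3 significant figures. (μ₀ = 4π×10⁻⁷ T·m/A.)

On the axis of a loop, B = μ₀IR²/[2(R²+z²)^(3/2)], so I = 2B(R²+z²)^(3/2)/(μ₀R²).
R² + z² = 0.000408 + 0.00366 = 0.004068 m²; raised to 3/2 gives 2.59×10⁻⁴ m³.
I = 2 × 5.17×10⁻⁶ × 2.59×10⁻⁴ / (1.26×10⁻⁶ × 0.000408) = 5.23 A.

I ≈ 5.23 A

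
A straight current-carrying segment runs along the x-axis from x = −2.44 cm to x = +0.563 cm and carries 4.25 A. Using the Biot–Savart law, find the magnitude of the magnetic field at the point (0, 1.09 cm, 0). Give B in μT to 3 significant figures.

For a finite straight segment, B = (μ₀I/4πd)(sinθ₁ + sinθ₂), where θ₁, θ₂ are the angles from the perpendicular to each end.
The perpendicular distance is d = 0.0109 m; the end-offsets along the wire are a = 0.0244 m and b = 0.00563 m.
sinθ₁ = 0.0244/√(0.0244²+0.0109²) = 0.9130; sinθ₂ = 0.00563/√(0.00563²+0.0109²) = 0.4589.
B = (4π×10⁻⁷ × 4.25) / (4π × 0.0109) × (0.9130 + 0.4589) = 5.35×10⁻⁵ T.

B ≈ 53.5 μT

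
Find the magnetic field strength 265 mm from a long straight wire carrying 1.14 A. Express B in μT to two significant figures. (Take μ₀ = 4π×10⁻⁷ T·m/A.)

For an infinitely long straight wire, B = μ₀I/(2πd).
B = (4π×10⁻⁷ × 1.14) / (2π × 0.265) = 8.60×10⁻⁷ T.

B ≈ 0.86 μT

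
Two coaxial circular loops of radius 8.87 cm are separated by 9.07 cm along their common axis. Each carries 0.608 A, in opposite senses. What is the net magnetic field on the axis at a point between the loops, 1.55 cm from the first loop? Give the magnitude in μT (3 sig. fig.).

Each loop contributes B = μ₀IR²/[2(R²+z²)^(3/2)] on the axis, with z measured from that loop.
Loop 1 (z = 0.0155 m): B₁ = 4.12×10⁻⁶ T. Loop 2 (z = 0.0752 m): B₂ = 1.91×10⁻⁶ T.
The fields oppose: B = |B₁ − B₂| = 2.21×10⁻⁶ T.

B ≈ 2.21 μT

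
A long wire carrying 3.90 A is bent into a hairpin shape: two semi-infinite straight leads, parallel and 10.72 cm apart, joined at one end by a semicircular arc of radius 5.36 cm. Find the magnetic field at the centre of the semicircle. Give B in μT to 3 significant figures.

B ≈ 37.4 μT

The semicircular arc contributes B_arc = μ₀I·π/(4πR) = μ₀I/(4R) = 2.29×10⁻⁵ T.
Each semi-infinite lead is at perpendicular distance R = 0.0536 m from the centre, with the perpendicular foot at its near end, so it contributes μ₀I/(4πR); both point the same way, together 1.46×10⁻⁵ T.
Arc and leads all point the same direction: B = 2.29×10⁻⁵ + 1.46×10⁻⁵ = 3.74×10⁻⁵ T.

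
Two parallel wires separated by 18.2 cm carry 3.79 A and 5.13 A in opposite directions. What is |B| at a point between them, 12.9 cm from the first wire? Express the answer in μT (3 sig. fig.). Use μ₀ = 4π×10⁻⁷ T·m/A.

Each long wire gives B = μ₀I/(2πd). Distances are d₁ = 0.129 m and d₂ = 0.053 m.
B₁ = 5.88×10⁻⁶ T, B₂ = 1.94×10⁻⁵ T.
Between antiparallel currents both contributions point the same way, so they add. B = B₁ + B₂ = 5.88×10⁻⁶ + 1.94×10⁻⁵ = 2.52×10⁻⁵ T.

B ≈ 25.2 μT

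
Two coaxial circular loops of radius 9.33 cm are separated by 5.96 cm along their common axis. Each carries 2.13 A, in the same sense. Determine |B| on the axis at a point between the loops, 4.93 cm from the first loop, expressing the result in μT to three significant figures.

Each loop contributes B = μ₀IR²/[2(R²+z²)^(3/2)] on the axis, with z measured from that loop.
Loop 1 (z = 0.0493 m): B₁ = 9.91×10⁻⁶ T. Loop 2 (z = 0.0103 m): B₂ = 1.41×10⁻⁵ T.
The fields add: B = B₁ + B₂ = 2.40×10⁻⁵ T.

B ≈ 24.0 μT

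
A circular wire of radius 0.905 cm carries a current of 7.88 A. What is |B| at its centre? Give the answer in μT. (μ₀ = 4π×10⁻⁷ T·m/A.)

At the centre of a circular loop the Biot–Savart law gives B = μ₀I/(2R).
B = (4π×10⁻⁷ × 7.88) / (2 × 0.00905) = 5.47×10⁻⁴ T.

B ≈ 547 μT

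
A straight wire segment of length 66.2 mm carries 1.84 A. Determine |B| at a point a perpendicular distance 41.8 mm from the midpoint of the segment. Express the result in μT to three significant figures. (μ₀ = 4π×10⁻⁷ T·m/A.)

B ≈ 5.47 μT

For a finite straight segment, B = (μ₀I/4πd)(sinθ₁ + sinθ₂), where θ₁, θ₂ are the angles from the perpendicular to each end.
The perpendicular from the point meets the wire at its midpoint, so each end is L/2 = 0.0331 m away along the wire.
sinθ₁ = 0.0331/√(0.0331²+0.0418²) = 0.6208; sinθ₂ = 0.0331/√(0.0331²+0.0418²) = 0.6208.
B = (4π×10⁻⁷ × 1.84) / (4π × 0.0418) × (0.6208 + 0.6208) = 5.47×10⁻⁶ T.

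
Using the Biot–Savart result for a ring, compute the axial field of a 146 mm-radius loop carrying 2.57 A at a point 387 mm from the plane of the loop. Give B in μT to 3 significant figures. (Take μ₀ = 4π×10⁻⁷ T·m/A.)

B ≈ 0.486 μT

On the axis of a circular loop, B = μ₀IR² / [2(R²+z²)^(3/2)].
R² + z² = (0.146)² + (0.387)² = 0.1711 m², and (R²+z²)^(3/2) = 7.08×10⁻² m³.
B = (4π×10⁻⁷ × 2.57 × 0.02132) / (2 × 7.08×10⁻²) = 4.86×10⁻⁷ T.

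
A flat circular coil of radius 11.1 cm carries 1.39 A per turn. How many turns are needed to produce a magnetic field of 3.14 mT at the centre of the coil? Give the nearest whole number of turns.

N = 399

For an N-turn coil, B = Nμ₀I/(2R). A single turn gives B₁ = 7.87×10⁻⁶ T with R = 0.111 m.
N = B/B₁ = 3.14×10⁻³ / 7.87×10⁻⁶ = 399.08.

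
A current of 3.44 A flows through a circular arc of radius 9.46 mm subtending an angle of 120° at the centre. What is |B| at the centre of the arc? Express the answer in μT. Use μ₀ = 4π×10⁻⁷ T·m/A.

B ≈ 76.2 μT

The Biot–Savart field of a circular arc at its centre is B = μ₀Iφ/(4πR), with φ = 2.094 rad.
B = (4π×10⁻⁷ × 3.44 × 2.094) / (4π × 0.00946) = 7.62×10⁻⁵ T.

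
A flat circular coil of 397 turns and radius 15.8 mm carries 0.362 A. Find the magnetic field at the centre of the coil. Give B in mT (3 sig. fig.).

B ≈ 5.72 mT

For an N-turn flat coil, B = Nμ₀I/(2R) with R = 0.0158 m.
B = 397 × 1.44×10⁻⁵ T = 5.72×10⁻³ T.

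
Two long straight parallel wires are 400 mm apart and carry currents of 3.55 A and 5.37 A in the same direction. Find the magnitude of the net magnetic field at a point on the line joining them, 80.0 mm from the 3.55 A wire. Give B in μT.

Each long wire gives B = μ₀I/(2πd). Distances are d₁ = 0.08 m and d₂ = 0.32 m.
B₁ = 8.87×10⁻⁶ T, B₂ = 3.36×10⁻⁶ T.
Between parallel currents the two contributions point in opposite directions, so they subtract. B = |B₁ − B₂| = |8.87×10⁻⁶ − 3.36×10⁻⁶| = 5.52×10⁻⁶ T.

B ≈ 5.52 μT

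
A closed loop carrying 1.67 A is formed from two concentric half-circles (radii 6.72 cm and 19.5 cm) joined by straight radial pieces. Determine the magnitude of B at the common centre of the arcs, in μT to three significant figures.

The radial connectors point toward the centre, so dl × r̂ = 0 and they contribute nothing.
Each semicircle gives μ₀I/(4R): inner arc 7.81×10⁻⁶ T, outer arc 2.69×10⁻⁶ T.
The two arcs carry current in opposite angular senses, so their fields oppose: B = |7.81×10⁻⁶ − 2.69×10⁻⁶| = 5.12×10⁻⁶ T.

B ≈ 5.12 μT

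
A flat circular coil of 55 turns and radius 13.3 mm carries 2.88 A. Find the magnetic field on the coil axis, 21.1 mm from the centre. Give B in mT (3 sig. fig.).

B ≈ 1.13 mT

For an N-turn flat coil, B = Nμ₀IR²/[2(R²+z²)^(3/2)] with R = 0.0133 m, z = 0.0211 m.
B = 55 × 2.06×10⁻⁵ T = 1.13×10⁻³ T.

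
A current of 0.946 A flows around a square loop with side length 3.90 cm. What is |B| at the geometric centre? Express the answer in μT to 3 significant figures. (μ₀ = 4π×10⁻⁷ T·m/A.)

Each side is a finite straight segment at perpendicular distance d = a/(2 tan(π/4)) = 0.0195 m from the centre, with end-angles ±π/4.
One side contributes B₁ = (μ₀I/4πd)·2 sin(π/4) = 6.86×10⁻⁶ T.
All 4 sides add in the same direction: B = 4 × 6.86×10⁻⁶ = 2.74×10⁻⁵ T.

B ≈ 27.4 μT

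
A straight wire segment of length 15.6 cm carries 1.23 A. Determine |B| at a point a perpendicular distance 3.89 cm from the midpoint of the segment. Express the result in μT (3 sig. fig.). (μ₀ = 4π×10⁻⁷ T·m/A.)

For a finite straight segment, B = (μ₀I/4πd)(sinθ₁ + sinθ₂), where θ₁, θ₂ are the angles from the perpendicular to each end.
The perpendicular from the point meets the wire at its midpoint, so each end is L/2 = 0.078 m away along the wire.
sinθ₁ = 0.078/√(0.078²+0.0389²) = 0.8949; sinθ₂ = 0.078/√(0.078²+0.0389²) = 0.8949.
B = (4π×10⁻⁷ × 1.23) / (4π × 0.0389) × (0.8949 + 0.8949) = 5.66×10⁻⁶ T.

B ≈ 5.66 μT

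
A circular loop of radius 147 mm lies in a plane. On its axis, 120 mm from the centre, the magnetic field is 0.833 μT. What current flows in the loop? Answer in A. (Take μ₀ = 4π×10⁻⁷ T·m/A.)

I ≈ 0.419 A

On the axis of a loop, B = μ₀IR²/[2(R²+z²)^(3/2)], so I = 2B(R²+z²)^(3/2)/(μ₀R²).
R² + z² = 0.02161 + 0.0144 = 0.03601 m²; raised to 3/2 gives 6.83×10⁻³ m³.
I = 2 × 8.33×10⁻⁷ × 6.83×10⁻³ / (1.26×10⁻⁶ × 0.02161) = 0.419 A.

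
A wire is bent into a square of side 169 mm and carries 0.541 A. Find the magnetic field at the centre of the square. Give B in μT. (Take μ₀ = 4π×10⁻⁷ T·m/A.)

B ≈ 3.62 μT

Each side is a finite straight segment at perpendicular distance d = a/(2 tan(π/4)) = 0.0845 m from the centre, with end-angles ±π/4.
One side contributes B₁ = (μ₀I/4πd)·2 sin(π/4) = 9.05×10⁻⁷ T.
All 4 sides add in the same direction: B = 4 × 9.05×10⁻⁷ = 3.62×10⁻⁶ T.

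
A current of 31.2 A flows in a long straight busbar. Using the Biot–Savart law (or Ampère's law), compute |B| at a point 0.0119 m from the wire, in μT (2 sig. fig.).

B ≈ 520 μT

For an infinitely long straight wire, B = μ₀I/(2πd).
B = (4π×10⁻⁷ × 31.2) / (2π × 0.0119) = 5.24×10⁻⁴ T.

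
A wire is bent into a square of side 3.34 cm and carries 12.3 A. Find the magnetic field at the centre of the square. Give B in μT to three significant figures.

B ≈ 417 μT

Each side is a finite straight segment at perpendicular distance d = a/(2 tan(π/4)) = 0.0167 m from the centre, with end-angles ±π/4.
One side contributes B₁ = (μ₀I/4πd)·2 sin(π/4) = 1.04×10⁻⁴ T.
All 4 sides add in the same direction: B = 4 × 1.04×10⁻⁴ = 4.17×10⁻⁴ T.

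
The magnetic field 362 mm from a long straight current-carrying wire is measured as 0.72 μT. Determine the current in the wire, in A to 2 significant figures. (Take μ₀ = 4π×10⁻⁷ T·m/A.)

I ≈ 1.3 A

For a long straight wire B = μ₀I/(2πd), so I = 2πdB/μ₀.
I = 2π × 0.362 × 7.20×10⁻⁷ / (4π×10⁻⁷) = 1.30 A.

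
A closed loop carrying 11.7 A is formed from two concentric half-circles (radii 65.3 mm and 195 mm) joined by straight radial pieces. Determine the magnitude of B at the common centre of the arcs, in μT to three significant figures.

The radial connectors point toward the centre, so dl × r̂ = 0 and they contribute nothing.
Each semicircle gives μ₀I/(4R): inner arc 5.63×10⁻⁵ T, outer arc 1.88×10⁻⁵ T.
The two arcs carry current in opposite angular senses, so their fields oppose: B = |5.63×10⁻⁵ − 1.88×10⁻⁵| = 3.74×10⁻⁵ T.

B ≈ 37.4 μT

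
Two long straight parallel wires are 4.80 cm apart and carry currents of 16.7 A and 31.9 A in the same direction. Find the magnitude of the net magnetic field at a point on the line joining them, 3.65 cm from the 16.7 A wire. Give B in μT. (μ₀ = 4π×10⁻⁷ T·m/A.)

B ≈ 463 μT

Each long wire gives B = μ₀I/(2πd). Distances are d₁ = 0.0365 m and d₂ = 0.0115 m.
B₁ = 9.15×10⁻⁵ T, B₂ = 5.55×10⁻⁴ T.
Between parallel currents the two contributions point in opposite directions, so they subtract. B = |B₁ − B₂| = |9.15×10⁻⁵ − 5.55×10⁻⁴| = 4.63×10⁻⁴ T.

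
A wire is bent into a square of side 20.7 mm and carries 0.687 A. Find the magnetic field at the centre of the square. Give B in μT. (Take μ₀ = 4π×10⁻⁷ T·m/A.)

Each side is a finite straight segment at perpendicular distance d = a/(2 tan(π/4)) = 0.01035 m from the centre, with end-angles ±π/4.
One side contributes B₁ = (μ₀I/4πd)·2 sin(π/4) = 9.39×10⁻⁶ T.
All 4 sides add in the same direction: B = 4 × 9.39×10⁻⁶ = 3.75×10⁻⁵ T.

B ≈ 37.5 μT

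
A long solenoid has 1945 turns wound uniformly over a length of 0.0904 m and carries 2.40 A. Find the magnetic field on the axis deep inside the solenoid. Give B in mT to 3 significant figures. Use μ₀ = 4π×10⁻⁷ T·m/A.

Inside a long solenoid, B = μ₀nI with n = 2.152×10⁴ turns/m.
B = 4π×10⁻⁷ × 2.152×10⁴ × 2.40 = 6.49×10⁻² T.

B ≈ 64.9 mT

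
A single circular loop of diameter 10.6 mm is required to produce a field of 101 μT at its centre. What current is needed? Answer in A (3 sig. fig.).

At the centre of a circular loop B = μ₀I/(2R), so I = 2RB/μ₀.
With R = 0.0053 m, I = 2 × 0.0053 × 1.01×10⁻⁴ / (4π×10⁻⁷) = 0.852 A.

I ≈ 0.852 A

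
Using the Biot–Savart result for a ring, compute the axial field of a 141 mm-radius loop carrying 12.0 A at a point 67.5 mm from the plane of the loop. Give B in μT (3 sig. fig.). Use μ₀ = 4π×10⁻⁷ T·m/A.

On the axis of a circular loop, B = μ₀IR² / [2(R²+z²)^(3/2)].
R² + z² = (0.141)² + (0.0675)² = 0.02444 m², and (R²+z²)^(3/2) = 3.82×10⁻³ m³.
B = (4π×10⁻⁷ × 12.0 × 0.01988) / (2 × 3.82×10⁻³) = 3.92×10⁻⁵ T.

B ≈ 39.2 μT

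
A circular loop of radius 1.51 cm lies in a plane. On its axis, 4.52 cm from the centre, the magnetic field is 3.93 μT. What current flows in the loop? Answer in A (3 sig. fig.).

On the axis of a loop, B = μ₀IR²/[2(R²+z²)^(3/2)], so I = 2B(R²+z²)^(3/2)/(μ₀R²).
R² + z² = 0.000228 + 0.002043 = 0.002271 m²; raised to 3/2 gives 1.08×10⁻⁴ m³.
I = 2 × 3.93×10⁻⁶ × 1.08×10⁻⁴ / (1.26×10⁻⁶ × 0.000228) = 2.97 A.

I ≈ 2.97 A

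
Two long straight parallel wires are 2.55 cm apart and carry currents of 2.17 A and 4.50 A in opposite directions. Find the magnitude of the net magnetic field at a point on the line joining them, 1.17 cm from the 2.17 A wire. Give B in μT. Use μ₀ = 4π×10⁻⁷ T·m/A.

Each long wire gives B = μ₀I/(2πd). Distances are d₁ = 0.0117 m and d₂ = 0.0138 m.
B₁ = 3.71×10⁻⁵ T, B₂ = 6.52×10⁻⁵ T.
Between antiparallel currents both contributions point the same way, so they add. B = B₁ + B₂ = 3.71×10⁻⁵ + 6.52×10⁻⁵ = 1.02×10⁻⁴ T.

B ≈ 102 μT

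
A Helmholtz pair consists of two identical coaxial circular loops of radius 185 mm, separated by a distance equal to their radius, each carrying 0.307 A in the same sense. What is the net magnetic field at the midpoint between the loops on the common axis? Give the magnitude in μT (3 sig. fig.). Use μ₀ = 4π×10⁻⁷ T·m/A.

Each loop contributes B = μ₀IR²/[2(R²+z²)^(3/2)] on the axis, with z measured from that loop.
Loop 1 (z = 0.0925 m): B₁ = 7.46×10⁻⁷ T. Loop 2 (z = 0.0925 m): B₂ = 7.46×10⁻⁷ T.
The fields add: B = B₁ + B₂ = 1.49×10⁻⁶ T.

B ≈ 1.49 μT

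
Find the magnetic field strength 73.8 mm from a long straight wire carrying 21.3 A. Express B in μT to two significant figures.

B ≈ 58 μT

For an infinitely long straight wire, B = μ₀I/(2πd).
B = (4π×10⁻⁷ × 21.3) / (2π × 0.0738) = 5.77×10⁻⁵ T.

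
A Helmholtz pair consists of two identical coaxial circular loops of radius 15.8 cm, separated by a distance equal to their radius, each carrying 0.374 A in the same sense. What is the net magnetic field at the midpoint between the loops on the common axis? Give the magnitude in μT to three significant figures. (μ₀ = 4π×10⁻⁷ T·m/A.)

B ≈ 2.13 μT

Each loop contributes B = μ₀IR²/[2(R²+z²)^(3/2)] on the axis, with z measured from that loop.
Loop 1 (z = 0.079 m): B₁ = 1.06×10⁻⁶ T. Loop 2 (z = 0.079 m): B₂ = 1.06×10⁻⁶ T.
The fields add: B = B₁ + B₂ = 2.13×10⁻⁶ T.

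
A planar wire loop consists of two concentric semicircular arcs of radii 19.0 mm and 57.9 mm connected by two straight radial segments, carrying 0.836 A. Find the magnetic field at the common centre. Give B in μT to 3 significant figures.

The radial connectors point toward the centre, so dl × r̂ = 0 and they contribute nothing.
Each semicircle gives μ₀I/(4R): inner arc 1.38×10⁻⁵ T, outer arc 4.54×10⁻⁶ T.
The two arcs carry current in opposite angular senses, so their fields oppose: B = |1.38×10⁻⁵ − 4.54×10⁻⁶| = 9.29×10⁻⁶ T.

B ≈ 9.29 μT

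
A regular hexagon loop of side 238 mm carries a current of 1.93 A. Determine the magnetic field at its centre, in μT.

B ≈ 5.62 μT

Each side is a finite straight segment at perpendicular distance d = a/(2 tan(π/6)) = 0.2061 m from the centre, with end-angles ±π/6.
One side contributes B₁ = (μ₀I/4πd)·2 sin(π/6) = 9.36×10⁻⁷ T.
All 6 sides add in the same direction: B = 6 × 9.36×10⁻⁷ = 5.62×10⁻⁶ T.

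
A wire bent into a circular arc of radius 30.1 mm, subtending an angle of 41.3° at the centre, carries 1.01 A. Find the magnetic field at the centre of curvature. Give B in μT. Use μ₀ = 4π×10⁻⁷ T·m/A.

The Biot–Savart field of a circular arc at its centre is B = μ₀Iφ/(4πR), with φ = 0.7208 rad.
B = (4π×10⁻⁷ × 1.01 × 0.7208) / (4π × 0.0301) = 2.42×10⁻⁶ T.

B ≈ 2.42 μT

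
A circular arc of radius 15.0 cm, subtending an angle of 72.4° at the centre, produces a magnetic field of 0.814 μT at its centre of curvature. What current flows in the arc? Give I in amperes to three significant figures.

For a circular arc, B = μ₀Iφ/(4πR) with φ in radians; here φ = 1.264 rad.
So I = 4πRB/(μ₀φ) = 4π × 0.15 × 8.14×10⁻⁷ / (4π×10⁻⁷ × 1.264) = 0.966 A.

I ≈ 0.966 A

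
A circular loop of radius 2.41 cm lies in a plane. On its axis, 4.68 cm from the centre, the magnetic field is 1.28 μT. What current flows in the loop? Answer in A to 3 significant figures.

On the axis of a loop, B = μ₀IR²/[2(R²+z²)^(3/2)], so I = 2B(R²+z²)^(3/2)/(μ₀R²).
R² + z² = 0.0005808 + 0.00219 = 0.002771 m²; raised to 3/2 gives 1.46×10⁻⁴ m³.
I = 2 × 1.28×10⁻⁶ × 1.46×10⁻⁴ / (1.26×10⁻⁶ × 0.0005808) = 0.512 A.

I ≈ 0.512 A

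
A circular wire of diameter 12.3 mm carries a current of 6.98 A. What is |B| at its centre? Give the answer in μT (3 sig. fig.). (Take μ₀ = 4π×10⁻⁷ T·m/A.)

B ≈ 713 μT

At the centre of a circular loop the Biot–Savart law gives B = μ₀I/(2R) (so R = 0.00615 m).
B = (4π×10⁻⁷ × 6.98) / (2 × 0.00615) = 7.13×10⁻⁴ T.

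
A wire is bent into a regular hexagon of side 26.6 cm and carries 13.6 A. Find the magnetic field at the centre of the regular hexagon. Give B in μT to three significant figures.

Each side is a finite straight segment at perpendicular distance d = a/(2 tan(π/6)) = 0.2304 m from the centre, with end-angles ±π/6.
One side contributes B₁ = (μ₀I/4πd)·2 sin(π/6) = 5.90×10⁻⁶ T.
All 6 sides add in the same direction: B = 6 × 5.90×10⁻⁶ = 3.54×10⁻⁵ T.

B ≈ 35.4 μT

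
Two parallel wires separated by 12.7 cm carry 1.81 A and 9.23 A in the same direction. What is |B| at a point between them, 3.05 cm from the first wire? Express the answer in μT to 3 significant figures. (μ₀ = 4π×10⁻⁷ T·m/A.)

B ≈ 7.26 μT

Each long wire gives B = μ₀I/(2πd). Distances are d₁ = 0.0305 m and d₂ = 0.0965 m.
B₁ = 1.19×10⁻⁵ T, B₂ = 1.91×10⁻⁵ T.
Between parallel currents the two contributions point in opposite directions, so they subtract. B = |B₁ − B₂| = |1.19×10⁻⁵ − 1.91×10⁻⁵| = 7.26×10⁻⁶ T.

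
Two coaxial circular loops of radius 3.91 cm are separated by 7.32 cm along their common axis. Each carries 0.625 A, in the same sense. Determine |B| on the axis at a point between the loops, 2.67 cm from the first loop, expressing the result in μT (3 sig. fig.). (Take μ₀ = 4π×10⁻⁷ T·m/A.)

Each loop contributes B = μ₀IR²/[2(R²+z²)^(3/2)] on the axis, with z measured from that loop.
Loop 1 (z = 0.0267 m): B₁ = 5.66×10⁻⁶ T. Loop 2 (z = 0.0465 m): B₂ = 2.68×10⁻⁶ T.
The fields add: B = B₁ + B₂ = 8.33×10⁻⁶ T.

B ≈ 8.33 μT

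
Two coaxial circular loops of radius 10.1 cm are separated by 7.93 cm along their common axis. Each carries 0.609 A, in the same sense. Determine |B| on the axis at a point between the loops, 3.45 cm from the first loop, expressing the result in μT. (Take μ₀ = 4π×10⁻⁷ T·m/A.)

B ≈ 6.10 μT

Each loop contributes B = μ₀IR²/[2(R²+z²)^(3/2)] on the axis, with z measured from that loop.
Loop 1 (z = 0.0345 m): B₁ = 3.21×10⁻⁶ T. Loop 2 (z = 0.0448 m): B₂ = 2.89×10⁻⁶ T.
The fields add: B = B₁ + B₂ = 6.10×10⁻⁶ T.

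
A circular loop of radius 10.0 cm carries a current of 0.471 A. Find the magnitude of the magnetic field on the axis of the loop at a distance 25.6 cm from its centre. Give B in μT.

B ≈ 0.143 μT

On the axis of a circular loop, B = μ₀IR² / [2(R²+z²)^(3/2)].
R² + z² = (0.1)² + (0.256)² = 0.07554 m², and (R²+z²)^(3/2) = 2.08×10⁻² m³.
B = (4π×10⁻⁷ × 0.471 × 0.01) / (2 × 2.08×10⁻²) = 1.43×10⁻⁷ T.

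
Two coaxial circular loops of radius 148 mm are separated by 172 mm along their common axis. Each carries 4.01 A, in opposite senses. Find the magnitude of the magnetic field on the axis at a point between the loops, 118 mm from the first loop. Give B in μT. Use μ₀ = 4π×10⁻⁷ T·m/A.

Each loop contributes B = μ₀IR²/[2(R²+z²)^(3/2)] on the axis, with z measured from that loop.
Loop 1 (z = 0.118 m): B₁ = 8.14×10⁻⁶ T. Loop 2 (z = 0.054 m): B₂ = 1.41×10⁻⁵ T.
The fields oppose: B = |B₁ − B₂| = 5.98×10⁻⁶ T.

B ≈ 5.98 μT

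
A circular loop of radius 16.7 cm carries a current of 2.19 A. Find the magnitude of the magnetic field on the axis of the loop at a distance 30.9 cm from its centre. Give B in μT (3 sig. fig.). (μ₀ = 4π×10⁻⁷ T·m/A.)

On the axis of a circular loop, B = μ₀IR² / [2(R²+z²)^(3/2)].
R² + z² = (0.167)² + (0.309)² = 0.1234 m², and (R²+z²)^(3/2) = 4.33×10⁻² m³.
B = (4π×10⁻⁷ × 2.19 × 0.02789) / (2 × 4.33×10⁻²) = 8.86×10⁻⁷ T.

B ≈ 0.886 μT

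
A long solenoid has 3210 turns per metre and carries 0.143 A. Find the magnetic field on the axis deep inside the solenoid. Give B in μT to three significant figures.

B ≈ 577 μT

Inside a long solenoid, B = μ₀nI with n = 3210 turns/m.
B = 4π×10⁻⁷ × 3210 × 0.143 = 5.77×10⁻⁴ T.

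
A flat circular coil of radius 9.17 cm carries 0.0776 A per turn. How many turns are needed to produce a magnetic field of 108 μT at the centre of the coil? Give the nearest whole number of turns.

For an N-turn coil, B = Nμ₀I/(2R). A single turn gives B₁ = 5.32×10⁻⁷ T with R = 0.0917 m.
N = B/B₁ = 1.08×10⁻⁴ / 5.32×10⁻⁷ = 203.12.

N = 203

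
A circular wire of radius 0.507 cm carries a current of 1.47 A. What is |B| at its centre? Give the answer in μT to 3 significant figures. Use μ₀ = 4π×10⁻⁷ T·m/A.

B ≈ 182 μT

At the centre of a circular loop the Biot–Savart law gives B = μ₀I/(2R).
B = (4π×10⁻⁷ × 1.47) / (2 × 0.00507) = 1.82×10⁻⁴ T.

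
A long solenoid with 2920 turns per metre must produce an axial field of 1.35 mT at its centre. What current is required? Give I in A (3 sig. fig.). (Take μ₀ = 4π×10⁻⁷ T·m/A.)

I ≈ 0.368 A

Inside a long solenoid B = μ₀nI with n = 2920 m⁻¹, so I = B/(μ₀n).
I = 1.35×10⁻³ / (4π×10⁻⁷ × 2920) = 0.368 A.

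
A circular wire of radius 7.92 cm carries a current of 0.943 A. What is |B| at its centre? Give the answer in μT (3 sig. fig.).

At the centre of a circular loop the Biot–Savart law gives B = μ₀I/(2R).
B = (4π×10⁻⁷ × 0.943) / (2 × 0.0792) = 7.48×10⁻⁶ T.

B ≈ 7.48 μT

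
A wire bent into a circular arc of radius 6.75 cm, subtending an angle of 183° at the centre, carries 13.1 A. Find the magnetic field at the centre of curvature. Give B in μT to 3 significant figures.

B ≈ 62.0 μT

The Biot–Savart field of a circular arc at its centre is B = μ₀Iφ/(4πR), with φ = 3.194 rad.
B = (4π×10⁻⁷ × 13.1 × 3.194) / (4π × 0.0675) = 6.20×10⁻⁵ T.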